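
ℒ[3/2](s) 3/(2*s)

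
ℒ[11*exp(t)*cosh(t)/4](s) 11*(s - 1)/(4*s*(s - 2))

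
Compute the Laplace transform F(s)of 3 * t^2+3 6/s^3+3/s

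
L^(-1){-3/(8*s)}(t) -3/8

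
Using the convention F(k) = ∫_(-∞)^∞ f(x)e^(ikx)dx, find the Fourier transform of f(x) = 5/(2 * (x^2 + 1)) 5 * pi * exp(-Abs(k))/2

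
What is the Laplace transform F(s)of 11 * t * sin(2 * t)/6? 22 * s/(3 * (s^2 + 4)^2)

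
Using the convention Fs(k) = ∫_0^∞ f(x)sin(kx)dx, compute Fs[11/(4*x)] 11*pi/8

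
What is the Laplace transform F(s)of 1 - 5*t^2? 1/s - 10/s^3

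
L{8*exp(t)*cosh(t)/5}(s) 8*(s - 1)/(5*s*(s - 2))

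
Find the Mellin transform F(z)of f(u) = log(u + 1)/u -pi*csc(pi*z)/(z - 1)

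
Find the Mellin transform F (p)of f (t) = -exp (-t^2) -gamma (p/2)/2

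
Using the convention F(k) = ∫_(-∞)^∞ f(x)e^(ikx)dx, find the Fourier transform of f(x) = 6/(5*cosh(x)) 6*pi/(5*cosh(pi*k/2))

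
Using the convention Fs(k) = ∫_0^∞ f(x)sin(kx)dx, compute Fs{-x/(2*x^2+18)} -pi*exp(-3*k)/4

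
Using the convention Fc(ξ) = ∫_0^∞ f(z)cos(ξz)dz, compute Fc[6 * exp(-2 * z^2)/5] 3 * sqrt(2) * sqrt(pi) * exp(-ξ^2/8)/10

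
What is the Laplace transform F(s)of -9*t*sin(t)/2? -9*s/(s^2 + 1)^2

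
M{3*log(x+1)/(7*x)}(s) -3*pi*csc(pi*s)/(7*s - 7)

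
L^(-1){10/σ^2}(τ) 10 * τ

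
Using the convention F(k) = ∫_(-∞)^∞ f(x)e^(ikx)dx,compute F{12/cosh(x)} 12 * pi/cosh(pi * k/2)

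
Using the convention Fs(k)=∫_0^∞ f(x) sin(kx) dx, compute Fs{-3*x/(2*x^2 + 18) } -3*pi*exp(-3*k) /4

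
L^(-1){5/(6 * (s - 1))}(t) 5 * exp(t)/6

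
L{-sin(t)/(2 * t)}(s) -atan(1/s)/2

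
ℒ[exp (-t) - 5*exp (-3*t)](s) 1/ (s + 1) - 5/ (s + 3)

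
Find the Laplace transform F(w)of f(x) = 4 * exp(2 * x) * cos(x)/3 4 * (w - 2)/(3 * ((w - 2)^2 + 1))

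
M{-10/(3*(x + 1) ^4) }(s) 5*pi*(s - 3)*(s - 2)*(s - 1) /(9*sin(pi*s) ) 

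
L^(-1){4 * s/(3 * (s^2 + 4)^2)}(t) t * sin(2 * t)/3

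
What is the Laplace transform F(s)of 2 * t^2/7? 4/(7 * s^3)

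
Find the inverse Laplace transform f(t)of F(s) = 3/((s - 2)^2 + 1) 3*exp(2*t)*sin(t)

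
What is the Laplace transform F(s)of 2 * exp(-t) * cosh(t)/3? 2 * (s + 1)/(3 * s * (s + 2))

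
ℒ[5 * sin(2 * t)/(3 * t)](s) 5 * atan(2/s)/3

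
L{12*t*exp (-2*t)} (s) 12/ (s + 2)^2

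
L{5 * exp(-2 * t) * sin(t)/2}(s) 5/(2 * ((s + 2)^2 + 1))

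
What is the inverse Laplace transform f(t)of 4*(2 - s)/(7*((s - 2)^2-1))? -4*exp(2*t)*cosh(t)/7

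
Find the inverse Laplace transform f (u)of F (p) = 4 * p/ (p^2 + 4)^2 u * sin (2 * u)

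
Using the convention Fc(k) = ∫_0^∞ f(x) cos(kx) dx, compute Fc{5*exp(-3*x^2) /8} 5*sqrt(3)*sqrt(pi)*exp(-k^2/12) /48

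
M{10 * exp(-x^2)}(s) 5 * gamma(s/2)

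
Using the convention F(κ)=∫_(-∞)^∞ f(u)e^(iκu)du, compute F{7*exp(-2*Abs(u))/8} 7/(2*(κ^2 + 4))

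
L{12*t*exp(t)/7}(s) 12/(7*(s - 1)^2)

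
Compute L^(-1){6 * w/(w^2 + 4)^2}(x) 3 * x * sin(2 * x)/2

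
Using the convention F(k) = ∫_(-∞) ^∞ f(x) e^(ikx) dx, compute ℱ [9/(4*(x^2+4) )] 9*pi*exp(-2*Abs(k) ) /8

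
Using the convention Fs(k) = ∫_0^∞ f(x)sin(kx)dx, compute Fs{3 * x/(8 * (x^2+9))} 3 * pi * exp(-3 * k)/16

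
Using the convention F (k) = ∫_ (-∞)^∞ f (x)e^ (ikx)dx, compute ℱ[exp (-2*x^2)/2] sqrt (2)*sqrt (pi)*exp (-k^2/8)/4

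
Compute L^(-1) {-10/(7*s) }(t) -10/7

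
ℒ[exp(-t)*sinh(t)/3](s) 1/(3*s*(s+2))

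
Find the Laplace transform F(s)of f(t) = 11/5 11/(5*s)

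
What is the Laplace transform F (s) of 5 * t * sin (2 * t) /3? 20 * s/ (3 * (s^2+4) ^2) 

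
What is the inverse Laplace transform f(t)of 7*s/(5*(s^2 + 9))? 7*cos(3*t)/5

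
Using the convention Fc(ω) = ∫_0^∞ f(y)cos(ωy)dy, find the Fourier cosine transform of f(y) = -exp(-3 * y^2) -sqrt(3) * sqrt(pi) * exp(-ω^2/12)/6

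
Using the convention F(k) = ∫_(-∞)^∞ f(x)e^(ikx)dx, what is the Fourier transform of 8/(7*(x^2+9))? 8*pi*exp(-3*Abs(k))/21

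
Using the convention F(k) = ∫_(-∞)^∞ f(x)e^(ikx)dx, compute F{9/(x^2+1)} 9*pi*exp(-Abs(k))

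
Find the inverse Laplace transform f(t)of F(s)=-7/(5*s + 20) -7*exp(-4*t)/5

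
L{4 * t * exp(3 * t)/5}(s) 4/(5 * (s - 3)^2)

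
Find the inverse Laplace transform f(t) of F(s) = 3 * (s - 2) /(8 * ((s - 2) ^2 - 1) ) 3 * exp(2 * t) * cosh(t) /8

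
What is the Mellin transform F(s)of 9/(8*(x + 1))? 9*pi*csc(pi*s)/8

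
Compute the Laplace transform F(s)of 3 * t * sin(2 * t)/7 12 * s/(7 * (s^2 + 4)^2)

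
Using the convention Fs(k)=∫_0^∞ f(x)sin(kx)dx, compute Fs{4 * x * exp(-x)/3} 8 * k/(3 * (k^2 + 1)^2)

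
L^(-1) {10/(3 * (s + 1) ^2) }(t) 10 * t * exp(-t) /3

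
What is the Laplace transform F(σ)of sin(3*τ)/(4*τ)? atan(3/σ)/4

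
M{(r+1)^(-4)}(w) gamma(w)*gamma(4 - w)/6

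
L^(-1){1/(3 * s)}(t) 1/3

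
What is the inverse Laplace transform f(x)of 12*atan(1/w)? 12*sin(x)/x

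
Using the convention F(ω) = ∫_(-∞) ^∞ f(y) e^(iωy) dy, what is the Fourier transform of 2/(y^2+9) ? 2*pi*exp(-3*Abs(ω) ) /3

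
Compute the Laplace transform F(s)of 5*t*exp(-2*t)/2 5/(2*(s + 2)^2)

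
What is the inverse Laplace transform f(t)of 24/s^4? 4*t^3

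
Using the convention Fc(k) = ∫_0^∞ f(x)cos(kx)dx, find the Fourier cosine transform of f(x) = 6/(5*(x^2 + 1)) 3*pi*exp(-k)/5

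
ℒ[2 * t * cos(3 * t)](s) 2 * (s^2 - 9) /(s^2+9) ^2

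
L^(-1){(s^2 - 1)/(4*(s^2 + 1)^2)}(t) t*cos(t)/4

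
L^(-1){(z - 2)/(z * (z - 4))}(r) exp(2 * r) * cosh(2 * r)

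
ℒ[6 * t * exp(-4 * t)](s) 6/(s + 4) ^2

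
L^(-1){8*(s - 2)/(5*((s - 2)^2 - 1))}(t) 8*exp(2*t)*cosh(t)/5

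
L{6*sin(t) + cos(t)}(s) 6/(s^2 + 1) + s/(s^2 + 1)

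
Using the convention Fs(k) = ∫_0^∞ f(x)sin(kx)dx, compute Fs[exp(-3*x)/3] k/(3*(k^2 + 9))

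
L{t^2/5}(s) 2/(5 * s^3)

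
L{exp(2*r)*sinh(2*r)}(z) 2/(z*(z - 4))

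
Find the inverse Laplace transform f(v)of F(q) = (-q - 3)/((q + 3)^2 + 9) -exp(-3*v)*cos(3*v)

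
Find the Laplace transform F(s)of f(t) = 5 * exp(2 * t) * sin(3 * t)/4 15/(4 * ((s - 2)^2 + 9))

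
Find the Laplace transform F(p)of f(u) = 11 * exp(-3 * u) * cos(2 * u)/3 11 * (p+3)/(3 * ((p+3)^2+4))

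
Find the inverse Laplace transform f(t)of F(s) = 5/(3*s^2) 5*t/3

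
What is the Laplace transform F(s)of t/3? 1/(3*s^2)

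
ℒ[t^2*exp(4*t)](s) 2/(s - 4)^3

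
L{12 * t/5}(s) 12/(5 * s^2)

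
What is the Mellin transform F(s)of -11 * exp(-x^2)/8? -11 * gamma(s/2)/16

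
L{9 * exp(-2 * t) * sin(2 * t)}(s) 18/((s + 2)^2 + 4)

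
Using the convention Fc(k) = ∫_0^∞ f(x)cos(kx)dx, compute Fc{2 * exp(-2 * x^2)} sqrt(2) * sqrt(pi) * exp(-k^2/8)/2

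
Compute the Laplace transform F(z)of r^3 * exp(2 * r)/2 3/(z - 2)^4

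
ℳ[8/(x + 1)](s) 8 * pi * csc(pi * s)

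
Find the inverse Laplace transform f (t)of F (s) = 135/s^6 9*t^5/8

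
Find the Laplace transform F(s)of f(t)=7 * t 7/s^2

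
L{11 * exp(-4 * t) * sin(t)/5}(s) 11/(5 * ((s + 4)^2 + 1))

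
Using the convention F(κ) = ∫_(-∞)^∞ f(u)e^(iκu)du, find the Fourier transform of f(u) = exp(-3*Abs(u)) 6/(κ^2+9)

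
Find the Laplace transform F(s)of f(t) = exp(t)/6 1/(6*(s - 1))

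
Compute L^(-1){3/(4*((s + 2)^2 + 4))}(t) 3*exp(-2*t)*sin(2*t)/8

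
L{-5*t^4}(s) -120/s^5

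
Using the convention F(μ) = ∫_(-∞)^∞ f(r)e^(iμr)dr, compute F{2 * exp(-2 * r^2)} sqrt(2) * sqrt(pi) * exp(-μ^2/8)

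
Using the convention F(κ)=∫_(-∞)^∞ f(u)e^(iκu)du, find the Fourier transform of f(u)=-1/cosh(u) -pi/cosh(pi*κ/2)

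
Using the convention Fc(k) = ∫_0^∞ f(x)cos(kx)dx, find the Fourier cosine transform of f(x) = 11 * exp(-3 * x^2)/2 11 * sqrt(3) * sqrt(pi) * exp(-k^2/12)/12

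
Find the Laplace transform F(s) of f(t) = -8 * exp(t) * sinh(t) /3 -8/(3 * s * (s - 2) ) 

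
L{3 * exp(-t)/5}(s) 3/(5 * (s + 1))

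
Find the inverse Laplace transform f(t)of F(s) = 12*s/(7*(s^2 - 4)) 12*cosh(2*t)/7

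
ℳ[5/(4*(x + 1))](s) 5*pi*csc(pi*s)/4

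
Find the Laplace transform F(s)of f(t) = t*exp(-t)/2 1/(2*(s + 1)^2)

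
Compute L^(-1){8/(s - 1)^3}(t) 4*t^2*exp(t)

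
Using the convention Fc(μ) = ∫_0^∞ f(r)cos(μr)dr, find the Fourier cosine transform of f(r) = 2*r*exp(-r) 2*(1 - μ^2)/(μ^2 + 1)^2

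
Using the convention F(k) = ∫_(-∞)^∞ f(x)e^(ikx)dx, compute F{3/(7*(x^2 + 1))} 3*pi*exp(-Abs(k))/7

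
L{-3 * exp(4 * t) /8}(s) -3/(8 * s - 32) 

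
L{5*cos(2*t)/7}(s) 5*s/(7*(s^2+4))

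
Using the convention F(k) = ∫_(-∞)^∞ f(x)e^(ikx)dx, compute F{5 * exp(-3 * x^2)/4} 5 * sqrt(3) * sqrt(pi) * exp(-k^2/12)/12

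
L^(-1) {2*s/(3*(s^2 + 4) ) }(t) 2*cos(2*t) /3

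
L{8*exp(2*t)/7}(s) 8/(7*(s - 2))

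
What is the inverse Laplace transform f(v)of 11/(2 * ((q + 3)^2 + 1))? 11 * exp(-3 * v) * sin(v)/2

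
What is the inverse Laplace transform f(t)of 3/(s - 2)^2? 3 * t * exp(2 * t)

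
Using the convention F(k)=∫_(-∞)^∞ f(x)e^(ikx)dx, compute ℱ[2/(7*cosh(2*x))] pi/(7*cosh(pi*k/4))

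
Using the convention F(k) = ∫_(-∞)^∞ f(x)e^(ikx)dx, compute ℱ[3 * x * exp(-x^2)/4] 3 * I * sqrt(pi) * k * exp(-k^2/4)/8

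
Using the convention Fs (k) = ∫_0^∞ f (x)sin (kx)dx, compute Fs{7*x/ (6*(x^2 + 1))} 7*pi*exp (-k)/12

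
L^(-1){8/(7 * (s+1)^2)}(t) 8 * t * exp(-t)/7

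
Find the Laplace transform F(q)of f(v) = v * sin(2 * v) 4 * q/(q^2 + 4)^2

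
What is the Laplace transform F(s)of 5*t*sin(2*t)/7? 20*s/(7*(s^2 + 4)^2)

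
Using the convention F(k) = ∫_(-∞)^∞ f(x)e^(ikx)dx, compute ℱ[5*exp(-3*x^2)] 5*sqrt(3)*sqrt(pi)*exp(-k^2/12)/3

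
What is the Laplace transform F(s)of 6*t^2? 12/s^3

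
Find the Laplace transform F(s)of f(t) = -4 -4/s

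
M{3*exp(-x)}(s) 3*gamma(s)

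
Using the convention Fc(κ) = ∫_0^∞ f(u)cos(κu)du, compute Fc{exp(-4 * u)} 4/(κ^2 + 16)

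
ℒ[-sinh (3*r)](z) -3/ (z^2 - 9)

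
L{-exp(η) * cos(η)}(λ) (1 - λ)/((λ - 1)^2 + 1)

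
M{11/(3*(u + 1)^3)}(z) 11*pi*(z - 2)*(z - 1)/(6*sin(pi*z))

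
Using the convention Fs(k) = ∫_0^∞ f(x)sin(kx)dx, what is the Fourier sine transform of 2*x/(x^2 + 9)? pi*exp(-3*k)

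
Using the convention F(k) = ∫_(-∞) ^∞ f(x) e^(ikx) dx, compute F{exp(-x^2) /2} sqrt(pi)*exp(-k^2/4) /2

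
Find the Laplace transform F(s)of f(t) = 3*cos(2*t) 3*s/(s^2 + 4)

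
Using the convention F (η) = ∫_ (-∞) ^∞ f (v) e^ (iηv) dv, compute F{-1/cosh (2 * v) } -pi/ (2 * cosh (pi * η/4) ) 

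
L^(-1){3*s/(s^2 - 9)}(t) 3*cosh(3*t)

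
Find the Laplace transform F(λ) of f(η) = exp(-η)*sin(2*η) 2/((λ + 1) ^2 + 4) 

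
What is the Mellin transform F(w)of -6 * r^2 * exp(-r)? -6 * gamma(w+2)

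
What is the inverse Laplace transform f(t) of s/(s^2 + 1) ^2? t*sin(t) /2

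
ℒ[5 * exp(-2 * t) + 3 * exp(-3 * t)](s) 5/(s + 2) + 3/(s + 3)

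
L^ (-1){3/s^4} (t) t^3/2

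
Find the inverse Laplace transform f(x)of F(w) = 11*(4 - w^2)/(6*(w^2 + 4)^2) -11*x*cos(2*x)/6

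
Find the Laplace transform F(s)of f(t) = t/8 1/(8 * s^2)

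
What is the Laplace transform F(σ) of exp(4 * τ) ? 1/(σ - 4) 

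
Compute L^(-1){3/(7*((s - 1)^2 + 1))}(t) 3*exp(t)*sin(t)/7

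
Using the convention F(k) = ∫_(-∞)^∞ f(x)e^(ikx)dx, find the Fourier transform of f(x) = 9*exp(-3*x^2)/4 3*sqrt(3)*sqrt(pi)*exp(-k^2/12)/4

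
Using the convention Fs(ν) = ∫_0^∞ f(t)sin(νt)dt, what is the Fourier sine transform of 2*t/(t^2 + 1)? pi*exp(-ν)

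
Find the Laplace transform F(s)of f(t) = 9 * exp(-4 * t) 9/(s + 4)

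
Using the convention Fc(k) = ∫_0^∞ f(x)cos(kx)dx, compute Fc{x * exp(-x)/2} (1 - k^2)/(2 * (k^2+1)^2)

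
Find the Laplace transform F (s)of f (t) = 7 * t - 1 7/s^2-1/s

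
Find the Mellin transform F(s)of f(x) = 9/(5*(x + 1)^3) 9*pi*(s - 2)*(s - 1)/(10*sin(pi*s))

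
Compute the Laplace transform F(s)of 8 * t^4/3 64/s^5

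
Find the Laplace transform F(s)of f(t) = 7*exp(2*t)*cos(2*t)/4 7*(s - 2)/(4*((s - 2)^2 + 4))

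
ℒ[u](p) p^(-2)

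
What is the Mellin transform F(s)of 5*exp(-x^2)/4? 5*gamma(s/2)/8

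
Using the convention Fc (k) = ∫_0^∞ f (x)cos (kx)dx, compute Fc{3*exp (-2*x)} 6/ (k^2 + 4)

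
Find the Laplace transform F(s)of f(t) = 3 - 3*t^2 3/s - 6/s^3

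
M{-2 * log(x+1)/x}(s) 2 * pi * csc(pi * s)/(s - 1)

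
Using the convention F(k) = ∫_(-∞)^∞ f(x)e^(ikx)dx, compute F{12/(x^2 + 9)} 4*pi*exp(-3*Abs(k))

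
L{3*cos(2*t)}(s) 3*s/(s^2 + 4)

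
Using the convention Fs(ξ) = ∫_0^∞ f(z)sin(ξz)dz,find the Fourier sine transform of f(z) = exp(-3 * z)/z atan(ξ/3)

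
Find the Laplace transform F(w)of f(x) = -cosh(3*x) -w/(w^2 - 9)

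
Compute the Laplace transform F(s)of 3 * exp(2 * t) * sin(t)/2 3/(2 * ((s - 2)^2 + 1))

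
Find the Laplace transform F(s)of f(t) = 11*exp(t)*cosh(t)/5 11*(s - 1)/(5*s*(s - 2))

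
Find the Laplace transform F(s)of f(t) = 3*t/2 3/(2*s^2)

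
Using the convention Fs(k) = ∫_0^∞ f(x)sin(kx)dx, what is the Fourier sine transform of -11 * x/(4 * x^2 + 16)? -11 * pi * exp(-2 * k)/8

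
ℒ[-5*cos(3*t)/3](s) -5*s/(3*s^2 + 27)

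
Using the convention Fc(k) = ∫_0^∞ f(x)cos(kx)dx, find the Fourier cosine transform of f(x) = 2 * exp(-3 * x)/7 6/(7 * (k^2 + 9))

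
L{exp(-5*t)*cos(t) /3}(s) (s + 5) /(3*((s + 5) ^2 + 1) ) 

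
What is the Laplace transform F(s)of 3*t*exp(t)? 3/(s - 1)^2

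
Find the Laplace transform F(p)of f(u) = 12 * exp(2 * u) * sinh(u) 12/((p - 2)^2 - 1)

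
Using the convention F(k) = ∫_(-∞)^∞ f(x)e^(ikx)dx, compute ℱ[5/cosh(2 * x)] 5 * pi/(2 * cosh(pi * k/4))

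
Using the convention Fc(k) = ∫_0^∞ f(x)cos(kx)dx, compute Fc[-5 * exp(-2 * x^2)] -5 * sqrt(2) * sqrt(pi) * exp(-k^2/8)/4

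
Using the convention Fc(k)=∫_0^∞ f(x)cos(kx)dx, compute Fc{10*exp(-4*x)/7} 40/(7*(k^2 + 16))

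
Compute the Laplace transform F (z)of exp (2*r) 1/ (z - 2)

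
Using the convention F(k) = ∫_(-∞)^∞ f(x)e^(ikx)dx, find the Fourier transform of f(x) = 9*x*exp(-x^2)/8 9*I*sqrt(pi)*k*exp(-k^2/4)/16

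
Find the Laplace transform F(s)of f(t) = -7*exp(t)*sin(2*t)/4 -7/(2*(s - 1)^2 + 8)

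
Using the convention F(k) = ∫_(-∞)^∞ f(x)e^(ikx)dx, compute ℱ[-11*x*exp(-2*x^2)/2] -11*sqrt(2)*I*sqrt(pi)*k*exp(-k^2/8)/16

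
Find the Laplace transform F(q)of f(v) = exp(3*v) 1/(q - 3)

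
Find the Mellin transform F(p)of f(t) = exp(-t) gamma(p)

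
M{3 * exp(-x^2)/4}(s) 3 * gamma(s/2)/8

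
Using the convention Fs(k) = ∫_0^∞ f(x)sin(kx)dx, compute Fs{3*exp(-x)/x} 3*atan(k)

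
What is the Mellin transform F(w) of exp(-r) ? gamma(w) 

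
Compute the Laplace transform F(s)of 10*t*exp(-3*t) 10/(s + 3)^2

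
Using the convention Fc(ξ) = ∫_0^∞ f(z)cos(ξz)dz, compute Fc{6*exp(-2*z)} 12/(ξ^2 + 4)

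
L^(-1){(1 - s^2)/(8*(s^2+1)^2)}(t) -t*cos(t)/8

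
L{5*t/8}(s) 5/(8*s^2)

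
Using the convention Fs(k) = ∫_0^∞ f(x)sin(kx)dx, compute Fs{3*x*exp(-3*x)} 18*k/(k^2+9)^2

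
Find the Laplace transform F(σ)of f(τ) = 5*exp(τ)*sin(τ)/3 5/(3*((σ - 1)^2 + 1))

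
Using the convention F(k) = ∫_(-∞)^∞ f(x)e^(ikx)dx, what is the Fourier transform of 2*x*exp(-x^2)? I*sqrt(pi)*k*exp(-k^2/4)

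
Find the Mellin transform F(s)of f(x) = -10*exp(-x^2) -5*gamma(s/2)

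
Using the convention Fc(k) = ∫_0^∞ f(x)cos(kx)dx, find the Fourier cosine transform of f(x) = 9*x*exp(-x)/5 9*(1 - k^2)/(5*(k^2 + 1)^2)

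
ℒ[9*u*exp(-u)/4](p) 9/(4*(p+1)^2)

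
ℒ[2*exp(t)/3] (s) 2/(3*(s - 1))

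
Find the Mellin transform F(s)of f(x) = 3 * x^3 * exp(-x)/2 3 * gamma(s + 3)/2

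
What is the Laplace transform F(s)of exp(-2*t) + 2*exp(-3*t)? 2/(s + 3) + 1/(s + 2)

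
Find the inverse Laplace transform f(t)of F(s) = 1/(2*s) 1/2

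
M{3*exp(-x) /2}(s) 3*gamma(s) /2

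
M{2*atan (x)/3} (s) -pi*sec (pi*s/2)/ (3*s)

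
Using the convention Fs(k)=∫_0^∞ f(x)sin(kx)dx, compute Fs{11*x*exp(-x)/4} 11*k/(2*(k^2+1)^2)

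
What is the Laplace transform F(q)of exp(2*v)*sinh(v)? 1/((q - 2)^2 - 1)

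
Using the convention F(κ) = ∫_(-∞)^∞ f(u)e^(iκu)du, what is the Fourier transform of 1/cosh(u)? pi/cosh(pi * κ/2)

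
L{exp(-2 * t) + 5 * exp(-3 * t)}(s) 5/(s + 3) + 1/(s + 2)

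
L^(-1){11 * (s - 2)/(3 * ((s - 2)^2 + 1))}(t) 11 * exp(2 * t) * cos(t)/3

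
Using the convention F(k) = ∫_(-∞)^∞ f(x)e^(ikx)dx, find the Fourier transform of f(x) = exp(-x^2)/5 sqrt(pi)*exp(-k^2/4)/5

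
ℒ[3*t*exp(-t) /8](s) 3/(8*(s + 1) ^2) 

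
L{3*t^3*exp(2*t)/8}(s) 9/(4*(s - 2)^4)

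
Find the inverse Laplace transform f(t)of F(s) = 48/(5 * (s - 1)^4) 8 * t^3 * exp(t)/5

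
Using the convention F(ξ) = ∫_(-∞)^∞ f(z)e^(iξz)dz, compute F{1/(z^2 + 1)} pi*exp(-Abs(ξ))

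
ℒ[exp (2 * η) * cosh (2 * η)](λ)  (λ - 2)/ (λ * (λ - 4))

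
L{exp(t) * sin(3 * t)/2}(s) 3/(2 * ((s - 1)^2 + 9))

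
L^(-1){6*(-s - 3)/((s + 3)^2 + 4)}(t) -6*exp(-3*t)*cos(2*t)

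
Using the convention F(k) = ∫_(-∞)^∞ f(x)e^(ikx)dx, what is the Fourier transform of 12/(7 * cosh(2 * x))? 6 * pi/(7 * cosh(pi * k/4))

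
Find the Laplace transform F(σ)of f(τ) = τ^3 6/σ^4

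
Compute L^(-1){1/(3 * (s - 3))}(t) exp(3 * t)/3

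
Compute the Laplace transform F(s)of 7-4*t 7/s - 4/s^2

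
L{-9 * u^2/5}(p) -18/(5 * p^3)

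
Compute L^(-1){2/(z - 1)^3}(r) r^2*exp(r)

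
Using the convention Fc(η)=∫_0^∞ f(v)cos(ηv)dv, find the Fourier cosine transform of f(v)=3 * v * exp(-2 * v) 3 * (4 - η^2)/(η^2 + 4)^2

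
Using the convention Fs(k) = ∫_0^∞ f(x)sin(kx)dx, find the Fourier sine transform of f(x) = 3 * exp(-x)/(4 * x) 3 * atan(k)/4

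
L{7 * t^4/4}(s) 42/s^5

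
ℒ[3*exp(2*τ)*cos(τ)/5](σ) 3*(σ - 2)/(5*((σ - 2)^2 + 1))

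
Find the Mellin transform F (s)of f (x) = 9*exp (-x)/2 9*gamma (s)/2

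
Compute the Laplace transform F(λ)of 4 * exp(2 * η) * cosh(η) 4 * (λ - 2)/((λ - 2)^2 - 1)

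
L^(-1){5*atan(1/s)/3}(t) 5*sin(t)/(3*t)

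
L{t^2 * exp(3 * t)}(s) 2/(s - 3)^3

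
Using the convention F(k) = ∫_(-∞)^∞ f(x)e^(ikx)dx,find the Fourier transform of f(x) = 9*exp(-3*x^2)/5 3*sqrt(3)*sqrt(pi)*exp(-k^2/12)/5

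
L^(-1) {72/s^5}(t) 3*t^4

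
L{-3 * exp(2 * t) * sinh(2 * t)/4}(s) -3/(2 * s * (s - 4))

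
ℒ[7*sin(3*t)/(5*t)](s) 7*atan(3/s)/5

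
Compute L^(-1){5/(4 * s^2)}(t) 5 * t/4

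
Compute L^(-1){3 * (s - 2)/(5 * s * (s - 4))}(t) 3 * exp(2 * t) * cosh(2 * t)/5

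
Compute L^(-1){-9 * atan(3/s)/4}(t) -9 * sin(3 * t)/(4 * t)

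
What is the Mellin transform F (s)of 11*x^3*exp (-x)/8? 11*gamma (s + 3)/8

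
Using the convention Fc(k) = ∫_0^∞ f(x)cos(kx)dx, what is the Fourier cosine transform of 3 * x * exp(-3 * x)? 3 * (9 - k^2)/(k^2 + 9)^2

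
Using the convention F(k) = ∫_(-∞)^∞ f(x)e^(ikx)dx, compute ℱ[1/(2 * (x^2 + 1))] pi * exp(-Abs(k))/2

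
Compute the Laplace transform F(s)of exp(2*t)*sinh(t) 1/((s - 2)^2-1)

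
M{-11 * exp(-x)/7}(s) -11 * gamma(s)/7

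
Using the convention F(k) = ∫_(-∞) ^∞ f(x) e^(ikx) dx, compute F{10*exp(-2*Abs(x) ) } 40/(k^2 + 4) 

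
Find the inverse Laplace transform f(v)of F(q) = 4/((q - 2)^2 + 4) 2*exp(2*v)*sin(2*v)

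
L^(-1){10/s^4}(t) 5*t^3/3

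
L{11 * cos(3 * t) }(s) 11 * s/(s^2 + 9) 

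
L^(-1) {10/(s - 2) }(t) 10 * exp(2 * t) 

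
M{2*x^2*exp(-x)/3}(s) 2*gamma(s + 2)/3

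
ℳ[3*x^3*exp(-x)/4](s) 3*gamma(s+3)/4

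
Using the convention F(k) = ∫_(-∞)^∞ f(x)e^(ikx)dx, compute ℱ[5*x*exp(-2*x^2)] 5*sqrt(2)*I*sqrt(pi)*k*exp(-k^2/8)/8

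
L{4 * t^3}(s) 24/s^4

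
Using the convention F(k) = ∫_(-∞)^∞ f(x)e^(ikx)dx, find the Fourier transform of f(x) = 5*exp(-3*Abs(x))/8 15/(4*(k^2 + 9))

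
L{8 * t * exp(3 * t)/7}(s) 8/(7 * (s - 3)^2)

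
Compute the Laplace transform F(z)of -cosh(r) -z/(z^2 - 1)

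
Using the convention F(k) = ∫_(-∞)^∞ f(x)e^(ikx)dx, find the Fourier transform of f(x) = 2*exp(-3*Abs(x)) 12/(k^2 + 9)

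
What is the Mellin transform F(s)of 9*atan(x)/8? -9*pi*sec(pi*s/2)/(16*s)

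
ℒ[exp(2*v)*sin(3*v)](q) 3/((q - 2)^2 + 9)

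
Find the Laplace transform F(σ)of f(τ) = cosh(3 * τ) σ/(σ^2 - 9)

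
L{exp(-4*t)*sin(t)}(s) 1/((s + 4)^2 + 1)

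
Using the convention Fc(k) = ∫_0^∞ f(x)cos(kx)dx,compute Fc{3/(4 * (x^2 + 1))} 3 * pi * exp(-k)/8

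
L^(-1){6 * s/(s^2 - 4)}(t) 6 * cosh(2 * t)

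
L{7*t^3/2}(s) 21/s^4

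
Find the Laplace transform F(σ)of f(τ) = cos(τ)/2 σ/(2*(σ^2+1))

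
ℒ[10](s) 10/s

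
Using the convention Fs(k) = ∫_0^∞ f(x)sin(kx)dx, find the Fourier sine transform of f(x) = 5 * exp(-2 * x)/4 5 * k/(4 * (k^2 + 4))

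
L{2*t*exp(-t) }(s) 2/(s+1) ^2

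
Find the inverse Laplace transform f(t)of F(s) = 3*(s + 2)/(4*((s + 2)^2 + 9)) 3*exp(-2*t)*cos(3*t)/4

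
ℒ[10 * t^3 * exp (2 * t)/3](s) 20/ (s - 2)^4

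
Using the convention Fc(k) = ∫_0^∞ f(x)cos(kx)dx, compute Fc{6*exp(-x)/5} 6/(5*(k^2 + 1))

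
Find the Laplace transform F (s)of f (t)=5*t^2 10/s^3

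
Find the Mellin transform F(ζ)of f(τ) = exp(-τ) gamma(ζ)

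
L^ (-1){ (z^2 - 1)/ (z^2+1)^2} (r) r*cos (r)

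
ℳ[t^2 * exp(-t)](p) gamma(p + 2)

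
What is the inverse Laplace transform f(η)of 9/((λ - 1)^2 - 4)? 9 * exp(η) * sinh(2 * η)/2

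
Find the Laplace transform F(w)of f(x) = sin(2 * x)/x atan(2/w)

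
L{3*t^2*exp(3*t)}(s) 6/(s - 3)^3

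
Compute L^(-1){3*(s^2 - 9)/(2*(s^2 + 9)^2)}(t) 3*t*cos(3*t)/2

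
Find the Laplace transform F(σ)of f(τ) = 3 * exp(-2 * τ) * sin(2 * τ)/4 3/(2 * ((σ + 2)^2 + 4))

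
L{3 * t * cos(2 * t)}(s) 3 * (s^2 - 4)/(s^2 + 4)^2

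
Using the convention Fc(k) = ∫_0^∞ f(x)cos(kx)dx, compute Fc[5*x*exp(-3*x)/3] 5*(9 - k^2)/(3*(k^2 + 9)^2)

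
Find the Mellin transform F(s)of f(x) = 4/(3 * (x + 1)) 4 * pi * csc(pi * s)/3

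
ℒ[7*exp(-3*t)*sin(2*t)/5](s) 14/(5*((s + 3)^2 + 4))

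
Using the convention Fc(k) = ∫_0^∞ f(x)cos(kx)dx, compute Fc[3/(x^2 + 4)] 3*pi*exp(-2*k)/4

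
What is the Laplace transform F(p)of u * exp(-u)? (p + 1)^(-2)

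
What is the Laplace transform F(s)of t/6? 1/(6*s^2)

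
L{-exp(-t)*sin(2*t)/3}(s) -2/(3*(s + 1)^2 + 12)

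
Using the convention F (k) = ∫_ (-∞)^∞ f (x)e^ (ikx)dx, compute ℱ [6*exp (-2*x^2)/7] 3*sqrt (2)*sqrt (pi)*exp (-k^2/8)/7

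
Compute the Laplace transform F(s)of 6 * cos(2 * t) 6 * s/(s^2 + 4)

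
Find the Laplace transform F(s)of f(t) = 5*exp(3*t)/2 5/(2*(s - 3))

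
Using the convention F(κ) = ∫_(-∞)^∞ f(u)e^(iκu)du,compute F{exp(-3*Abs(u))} 6/(κ^2 + 9)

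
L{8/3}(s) 8/(3*s)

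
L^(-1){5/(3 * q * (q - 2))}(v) 5 * exp(v) * sinh(v)/3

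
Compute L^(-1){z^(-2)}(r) r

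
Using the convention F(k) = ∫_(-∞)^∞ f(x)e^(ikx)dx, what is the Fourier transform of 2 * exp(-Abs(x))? 4/(k^2 + 1)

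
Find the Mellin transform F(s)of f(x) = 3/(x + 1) 3 * pi * csc(pi * s)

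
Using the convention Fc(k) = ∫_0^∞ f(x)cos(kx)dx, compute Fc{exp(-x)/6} 1/(6 * (k^2 + 1))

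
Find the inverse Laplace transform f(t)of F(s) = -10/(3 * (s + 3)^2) -10 * t * exp(-3 * t)/3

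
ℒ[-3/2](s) -3/(2*s)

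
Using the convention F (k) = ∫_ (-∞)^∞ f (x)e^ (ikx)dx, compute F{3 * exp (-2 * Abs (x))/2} 6/ (k^2 + 4)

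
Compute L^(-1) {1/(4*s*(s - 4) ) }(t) exp(2*t)*sinh(2*t) /8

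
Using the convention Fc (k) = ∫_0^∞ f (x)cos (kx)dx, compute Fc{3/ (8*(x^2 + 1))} 3*pi*exp (-k)/16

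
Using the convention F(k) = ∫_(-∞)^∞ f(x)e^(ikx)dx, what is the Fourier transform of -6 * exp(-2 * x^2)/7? -3 * sqrt(2) * sqrt(pi) * exp(-k^2/8)/7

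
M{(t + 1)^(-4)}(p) gamma(p) * gamma(4 - p)/6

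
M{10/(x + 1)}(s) 10*pi*csc(pi*s)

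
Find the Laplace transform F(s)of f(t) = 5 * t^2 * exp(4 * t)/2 5/(s - 4)^3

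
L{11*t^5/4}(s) 330/s^6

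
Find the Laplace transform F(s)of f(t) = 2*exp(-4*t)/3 2/(3*(s + 4))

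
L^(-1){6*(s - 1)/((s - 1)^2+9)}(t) 6*exp(t)*cos(3*t)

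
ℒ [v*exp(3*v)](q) (q - 3)^(-2)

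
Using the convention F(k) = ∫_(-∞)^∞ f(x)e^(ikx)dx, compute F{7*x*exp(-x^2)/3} 7*I*sqrt(pi)*k*exp(-k^2/4)/6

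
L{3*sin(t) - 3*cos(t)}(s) 3/(s^2 + 1) - 3*s/(s^2 + 1)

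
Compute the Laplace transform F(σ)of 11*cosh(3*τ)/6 11*σ/(6*(σ^2 - 9))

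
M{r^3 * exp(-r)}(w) gamma(w+3)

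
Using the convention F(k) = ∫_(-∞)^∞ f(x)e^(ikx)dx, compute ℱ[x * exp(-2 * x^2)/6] sqrt(2) * I * sqrt(pi) * k * exp(-k^2/8)/48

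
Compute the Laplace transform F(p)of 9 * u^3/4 27/(2 * p^4)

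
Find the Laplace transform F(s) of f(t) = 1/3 1/(3*s) 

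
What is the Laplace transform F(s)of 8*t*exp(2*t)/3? 8/(3*(s - 2)^2)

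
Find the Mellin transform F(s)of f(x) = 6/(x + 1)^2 -6*pi*(s - 1)/sin(pi*s)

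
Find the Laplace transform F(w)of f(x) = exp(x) 1/(w - 1)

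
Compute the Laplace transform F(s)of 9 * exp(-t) 9/(s+1)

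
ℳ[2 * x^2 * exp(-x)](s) 2 * gamma(s + 2)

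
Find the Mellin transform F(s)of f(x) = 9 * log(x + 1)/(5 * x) -9 * pi * csc(pi * s)/(5 * s - 5)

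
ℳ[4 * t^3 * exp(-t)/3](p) 4 * gamma(p + 3)/3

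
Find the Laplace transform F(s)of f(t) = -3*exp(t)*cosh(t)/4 3*(1 - s)/(4*s*(s - 2))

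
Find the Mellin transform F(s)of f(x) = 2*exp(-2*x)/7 2^(1 - s)*gamma(s)/7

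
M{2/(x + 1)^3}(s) gamma(s) * gamma(3 - s)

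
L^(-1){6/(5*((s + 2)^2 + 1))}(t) 6*exp(-2*t)*sin(t)/5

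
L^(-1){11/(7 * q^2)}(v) 11 * v/7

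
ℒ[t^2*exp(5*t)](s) 2/(s - 5) ^3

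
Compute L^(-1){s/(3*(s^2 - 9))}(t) cosh(3*t)/3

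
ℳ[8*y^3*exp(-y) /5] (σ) 8*gamma(σ + 3) /5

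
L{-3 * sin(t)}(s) -3/(s^2+1)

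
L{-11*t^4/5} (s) -264/ (5*s^5)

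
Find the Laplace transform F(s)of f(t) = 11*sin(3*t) 33/(s^2 + 9)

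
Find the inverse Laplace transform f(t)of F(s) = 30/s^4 5 * t^3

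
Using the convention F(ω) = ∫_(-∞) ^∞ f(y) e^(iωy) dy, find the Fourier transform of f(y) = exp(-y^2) sqrt(pi) * exp(-ω^2/4) 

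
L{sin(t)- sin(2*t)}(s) 1/(s^2+1)-2/(s^2+4)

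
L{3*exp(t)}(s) 3/(s - 1)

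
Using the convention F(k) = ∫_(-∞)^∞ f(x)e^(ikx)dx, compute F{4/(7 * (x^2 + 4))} 2 * pi * exp(-2 * Abs(k))/7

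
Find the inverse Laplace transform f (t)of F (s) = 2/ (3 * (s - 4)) 2 * exp (4 * t)/3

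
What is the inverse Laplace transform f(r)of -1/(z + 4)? -exp(-4 * r)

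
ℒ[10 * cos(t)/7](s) 10 * s/(7 * (s^2+1))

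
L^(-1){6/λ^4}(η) η^3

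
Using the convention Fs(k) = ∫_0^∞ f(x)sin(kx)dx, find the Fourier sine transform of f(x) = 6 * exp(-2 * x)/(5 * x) 6 * atan(k/2)/5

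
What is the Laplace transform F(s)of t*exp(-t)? (s + 1)^(-2)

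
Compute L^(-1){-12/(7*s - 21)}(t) -12*exp(3*t)/7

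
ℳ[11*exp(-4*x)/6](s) 11*gamma(s)/(6*2^(2*s))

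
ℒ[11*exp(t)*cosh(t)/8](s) 11*(s - 1)/(8*s*(s - 2))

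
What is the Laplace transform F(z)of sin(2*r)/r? atan(2/z)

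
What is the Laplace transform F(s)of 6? 6/s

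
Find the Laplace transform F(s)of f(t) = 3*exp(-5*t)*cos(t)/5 3*(s + 5)/(5*((s + 5)^2 + 1))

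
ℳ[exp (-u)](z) gamma (z)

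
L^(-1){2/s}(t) 2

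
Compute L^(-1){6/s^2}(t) 6 * t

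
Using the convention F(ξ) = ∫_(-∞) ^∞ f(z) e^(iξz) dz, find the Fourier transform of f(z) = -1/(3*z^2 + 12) -pi*exp(-2*Abs(ξ) ) /6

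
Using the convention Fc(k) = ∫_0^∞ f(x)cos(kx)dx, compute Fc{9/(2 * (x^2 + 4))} 9 * pi * exp(-2 * k)/8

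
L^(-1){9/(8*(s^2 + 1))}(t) 9*sin(t)/8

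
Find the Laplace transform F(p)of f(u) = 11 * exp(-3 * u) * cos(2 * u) 11 * (p + 3)/((p + 3)^2 + 4)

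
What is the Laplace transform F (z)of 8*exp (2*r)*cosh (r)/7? 8*(z - 2)/ (7*( (z - 2)^2-1))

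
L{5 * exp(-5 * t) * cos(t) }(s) 5 * (s + 5) /((s + 5) ^2 + 1) 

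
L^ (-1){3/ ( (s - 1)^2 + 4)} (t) 3*exp (t)*sin (2*t)/2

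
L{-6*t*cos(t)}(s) 6*(1 - s^2)/(s^2 + 1)^2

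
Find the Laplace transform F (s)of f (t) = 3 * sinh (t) 3/ (s^2 - 1)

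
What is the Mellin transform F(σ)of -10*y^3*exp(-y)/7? -10*gamma(σ + 3)/7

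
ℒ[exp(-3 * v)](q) 1/(q + 3)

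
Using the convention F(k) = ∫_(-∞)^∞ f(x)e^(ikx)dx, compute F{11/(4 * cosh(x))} 11 * pi/(4 * cosh(pi * k/2))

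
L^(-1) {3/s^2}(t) 3 * t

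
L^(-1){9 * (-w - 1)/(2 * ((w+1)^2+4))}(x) -9 * exp(-x) * cos(2 * x)/2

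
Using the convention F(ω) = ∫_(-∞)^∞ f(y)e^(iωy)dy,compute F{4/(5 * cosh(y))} 4 * pi/(5 * cosh(pi * ω/2))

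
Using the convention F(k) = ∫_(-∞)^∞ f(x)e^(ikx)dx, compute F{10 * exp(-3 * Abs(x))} 60/(k^2+9)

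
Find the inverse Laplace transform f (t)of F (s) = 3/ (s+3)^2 3 * t * exp (-3 * t)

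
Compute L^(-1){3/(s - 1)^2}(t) 3*t*exp(t)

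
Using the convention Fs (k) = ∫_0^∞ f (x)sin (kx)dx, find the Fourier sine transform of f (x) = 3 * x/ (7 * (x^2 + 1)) 3 * pi * exp (-k)/14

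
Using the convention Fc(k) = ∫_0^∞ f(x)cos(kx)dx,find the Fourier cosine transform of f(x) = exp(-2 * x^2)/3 sqrt(2) * sqrt(pi) * exp(-k^2/8)/12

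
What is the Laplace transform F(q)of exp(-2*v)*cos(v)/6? (q + 2)/(6*((q + 2)^2 + 1))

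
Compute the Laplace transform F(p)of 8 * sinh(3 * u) 24/(p^2 - 9)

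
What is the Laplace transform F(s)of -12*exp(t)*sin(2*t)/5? -24/(5*(s - 1)^2+20)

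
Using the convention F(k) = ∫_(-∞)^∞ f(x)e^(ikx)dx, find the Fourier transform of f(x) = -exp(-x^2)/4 -sqrt(pi) * exp(-k^2/4)/4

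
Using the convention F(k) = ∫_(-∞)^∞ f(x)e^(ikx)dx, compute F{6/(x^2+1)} 6*pi*exp(-Abs(k))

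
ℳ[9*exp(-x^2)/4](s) 9*gamma(s/2)/8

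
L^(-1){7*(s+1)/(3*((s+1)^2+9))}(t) 7*exp(-t)*cos(3*t)/3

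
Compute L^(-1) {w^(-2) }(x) x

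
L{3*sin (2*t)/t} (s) 3*atan (2/s)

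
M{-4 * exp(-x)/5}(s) -4 * gamma(s)/5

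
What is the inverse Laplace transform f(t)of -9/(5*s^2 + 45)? -3*sin(3*t)/5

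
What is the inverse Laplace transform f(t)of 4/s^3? 2*t^2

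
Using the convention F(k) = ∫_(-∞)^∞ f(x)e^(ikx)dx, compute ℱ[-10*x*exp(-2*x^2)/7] -5*sqrt(2)*I*sqrt(pi)*k*exp(-k^2/8)/28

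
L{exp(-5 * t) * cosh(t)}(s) (s + 5)/((s + 5)^2 - 1)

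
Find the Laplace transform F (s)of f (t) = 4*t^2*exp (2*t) 8/ (s - 2)^3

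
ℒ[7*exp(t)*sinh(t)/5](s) 7/(5*s*(s - 2))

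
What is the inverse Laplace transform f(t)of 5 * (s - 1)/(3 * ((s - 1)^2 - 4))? 5 * exp(t) * cosh(2 * t)/3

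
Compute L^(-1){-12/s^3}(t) -6*t^2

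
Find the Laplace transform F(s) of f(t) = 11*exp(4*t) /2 11/(2*(s - 4) ) 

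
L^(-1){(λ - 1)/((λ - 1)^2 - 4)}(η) exp(η)*cosh(2*η)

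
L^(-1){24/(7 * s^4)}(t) 4 * t^3/7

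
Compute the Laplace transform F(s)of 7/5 7/(5*s)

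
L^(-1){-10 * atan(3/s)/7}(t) -10 * sin(3 * t)/(7 * t)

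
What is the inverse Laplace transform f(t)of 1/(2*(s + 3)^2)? t*exp(-3*t)/2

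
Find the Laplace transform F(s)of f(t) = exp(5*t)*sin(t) 1/((s - 5)^2+1)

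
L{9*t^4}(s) 216/s^5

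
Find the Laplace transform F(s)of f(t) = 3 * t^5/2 180/s^6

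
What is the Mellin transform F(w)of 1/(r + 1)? pi*csc(pi*w)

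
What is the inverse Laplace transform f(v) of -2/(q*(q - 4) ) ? -exp(2*v)*sinh(2*v) 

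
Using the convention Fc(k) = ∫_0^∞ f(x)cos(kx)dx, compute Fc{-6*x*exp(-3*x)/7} 6*(k^2 - 9)/(7*(k^2 + 9)^2)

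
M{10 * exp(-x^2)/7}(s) 5 * gamma(s/2)/7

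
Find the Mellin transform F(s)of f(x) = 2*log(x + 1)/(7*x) -2*pi*csc(pi*s)/(7*s - 7)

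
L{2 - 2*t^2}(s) 2/s - 4/s^3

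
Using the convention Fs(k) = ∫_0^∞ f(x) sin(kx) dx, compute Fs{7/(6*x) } 7*pi/12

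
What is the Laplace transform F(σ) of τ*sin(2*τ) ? 4*σ/(σ^2 + 4) ^2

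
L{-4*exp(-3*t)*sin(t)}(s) -4/((s + 3)^2 + 1)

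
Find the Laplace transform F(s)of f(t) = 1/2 1/(2 * s)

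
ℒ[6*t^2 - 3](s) 12/s^3 - 3/s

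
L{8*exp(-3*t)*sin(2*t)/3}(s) 16/(3*((s+3)^2+4))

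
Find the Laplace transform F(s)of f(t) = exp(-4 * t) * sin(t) 1/((s + 4)^2 + 1)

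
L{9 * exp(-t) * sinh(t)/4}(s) 9/(4 * s * (s + 2))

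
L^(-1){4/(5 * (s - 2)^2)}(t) 4 * t * exp(2 * t)/5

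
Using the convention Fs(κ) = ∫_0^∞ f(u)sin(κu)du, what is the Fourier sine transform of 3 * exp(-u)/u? 3 * atan(κ)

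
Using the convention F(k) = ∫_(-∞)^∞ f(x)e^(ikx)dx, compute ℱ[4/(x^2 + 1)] 4 * pi * exp(-Abs(k))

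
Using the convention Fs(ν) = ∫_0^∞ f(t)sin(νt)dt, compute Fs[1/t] pi/2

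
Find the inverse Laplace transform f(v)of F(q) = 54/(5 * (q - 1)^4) 9 * v^3 * exp(v)/5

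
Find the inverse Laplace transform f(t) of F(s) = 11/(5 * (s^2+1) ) 11 * sin(t) /5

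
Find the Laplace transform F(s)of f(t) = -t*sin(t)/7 -2*s/(7*(s^2+1)^2)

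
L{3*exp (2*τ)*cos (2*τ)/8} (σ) 3*(σ - 2)/ (8*( (σ - 2)^2 + 4))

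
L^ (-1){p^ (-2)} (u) u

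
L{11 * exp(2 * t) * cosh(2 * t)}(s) 11 * (s - 2)/(s * (s - 4))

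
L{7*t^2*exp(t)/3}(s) 14/(3*(s - 1)^3)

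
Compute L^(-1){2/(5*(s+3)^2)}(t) 2*t*exp(-3*t)/5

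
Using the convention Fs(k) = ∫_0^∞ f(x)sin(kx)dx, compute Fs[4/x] 2*pi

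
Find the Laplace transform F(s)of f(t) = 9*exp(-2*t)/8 9/(8*(s + 2))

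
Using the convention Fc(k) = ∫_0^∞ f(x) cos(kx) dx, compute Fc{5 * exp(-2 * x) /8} 5/(4 * (k^2 + 4) ) 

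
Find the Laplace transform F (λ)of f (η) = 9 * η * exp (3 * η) 9/ (λ - 3)^2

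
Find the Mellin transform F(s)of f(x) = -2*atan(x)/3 pi*sec(pi*s/2)/(3*s)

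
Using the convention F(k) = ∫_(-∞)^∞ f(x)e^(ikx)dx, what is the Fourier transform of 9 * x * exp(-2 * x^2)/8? 9 * sqrt(2) * I * sqrt(pi) * k * exp(-k^2/8)/64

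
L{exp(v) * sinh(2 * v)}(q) 2/((q - 1)^2 - 4)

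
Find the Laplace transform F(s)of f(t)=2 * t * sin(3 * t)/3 4 * s/(s^2 + 9)^2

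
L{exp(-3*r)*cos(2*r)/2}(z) (z + 3)/(2*((z + 3)^2 + 4))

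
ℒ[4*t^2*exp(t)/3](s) 8/(3*(s - 1)^3)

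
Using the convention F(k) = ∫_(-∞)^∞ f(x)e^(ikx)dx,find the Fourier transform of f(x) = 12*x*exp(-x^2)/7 6*I*sqrt(pi)*k*exp(-k^2/4)/7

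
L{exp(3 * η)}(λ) 1/(λ - 3)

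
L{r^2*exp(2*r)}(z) 2/(z - 2)^3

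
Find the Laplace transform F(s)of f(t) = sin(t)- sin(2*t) 1/(s^2+1) - 2/(s^2+4)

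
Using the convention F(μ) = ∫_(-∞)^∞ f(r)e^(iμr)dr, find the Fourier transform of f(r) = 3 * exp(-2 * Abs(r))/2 6/(μ^2+4)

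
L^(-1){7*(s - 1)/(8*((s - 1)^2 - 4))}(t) 7*exp(t)*cosh(2*t)/8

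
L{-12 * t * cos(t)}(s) 12 * (1 - s^2)/(s^2 + 1)^2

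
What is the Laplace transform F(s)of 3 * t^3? 18/s^4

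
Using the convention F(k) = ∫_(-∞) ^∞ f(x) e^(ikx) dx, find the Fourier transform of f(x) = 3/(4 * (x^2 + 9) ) pi * exp(-3 * Abs(k) ) /4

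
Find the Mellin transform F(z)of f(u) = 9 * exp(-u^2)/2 9 * gamma(z/2)/4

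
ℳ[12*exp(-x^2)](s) 6*gamma(s/2)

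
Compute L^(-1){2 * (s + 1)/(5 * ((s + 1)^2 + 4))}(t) 2 * exp(-t) * cos(2 * t)/5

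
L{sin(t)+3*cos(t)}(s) 1/(s^2+1)+3*s/(s^2+1)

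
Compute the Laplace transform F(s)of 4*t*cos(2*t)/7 4*(s^2 - 4)/(7*(s^2 + 4)^2)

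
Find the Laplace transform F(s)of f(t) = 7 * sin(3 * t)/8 21/(8 * (s^2 + 9))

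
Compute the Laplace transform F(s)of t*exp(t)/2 1/(2*(s - 1)^2)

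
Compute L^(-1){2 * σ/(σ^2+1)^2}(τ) τ * sin(τ)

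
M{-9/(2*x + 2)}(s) -9*pi*csc(pi*s)/2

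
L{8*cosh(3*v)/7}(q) 8*q/(7*(q^2 - 9))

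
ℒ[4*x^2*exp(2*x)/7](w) 8/(7*(w - 2)^3)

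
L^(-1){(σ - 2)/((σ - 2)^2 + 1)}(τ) exp(2 * τ) * cos(τ)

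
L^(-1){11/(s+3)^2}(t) 11*t*exp(-3*t)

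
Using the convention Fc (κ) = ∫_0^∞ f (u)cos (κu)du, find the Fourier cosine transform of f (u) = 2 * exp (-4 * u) 8/ (κ^2 + 16)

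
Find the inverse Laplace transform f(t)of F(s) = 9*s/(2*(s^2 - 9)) 9*cosh(3*t)/2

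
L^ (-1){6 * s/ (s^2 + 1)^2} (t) 3 * t * sin (t)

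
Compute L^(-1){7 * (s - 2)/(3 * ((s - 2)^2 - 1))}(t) 7 * exp(2 * t) * cosh(t)/3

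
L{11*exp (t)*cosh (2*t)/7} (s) 11*(s - 1)/ (7*( (s - 1)^2-4))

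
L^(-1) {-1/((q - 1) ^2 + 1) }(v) -exp(v) * sin(v) 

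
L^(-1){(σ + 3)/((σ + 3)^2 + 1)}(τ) exp(-3*τ)*cos(τ)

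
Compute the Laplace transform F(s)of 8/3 8/(3*s)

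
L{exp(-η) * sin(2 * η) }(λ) 2/((λ + 1) ^2 + 4) 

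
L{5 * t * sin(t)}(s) 10 * s/(s^2 + 1)^2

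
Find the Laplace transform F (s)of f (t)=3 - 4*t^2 3/s - 8/s^3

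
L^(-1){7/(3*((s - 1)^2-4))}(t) 7*exp(t)*sinh(2*t)/6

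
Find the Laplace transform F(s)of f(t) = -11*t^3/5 -66/(5*s^4)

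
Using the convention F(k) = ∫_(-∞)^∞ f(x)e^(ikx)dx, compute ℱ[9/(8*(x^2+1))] 9*pi*exp(-Abs(k))/8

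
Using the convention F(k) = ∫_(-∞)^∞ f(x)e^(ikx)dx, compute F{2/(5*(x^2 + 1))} 2*pi*exp(-Abs(k))/5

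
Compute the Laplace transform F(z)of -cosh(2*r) -z/(z^2 - 4)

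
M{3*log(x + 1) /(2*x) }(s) -3*pi*csc(pi*s) /(2*s - 2) 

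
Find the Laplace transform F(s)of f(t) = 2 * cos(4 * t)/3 2 * s/(3 * (s^2 + 16))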